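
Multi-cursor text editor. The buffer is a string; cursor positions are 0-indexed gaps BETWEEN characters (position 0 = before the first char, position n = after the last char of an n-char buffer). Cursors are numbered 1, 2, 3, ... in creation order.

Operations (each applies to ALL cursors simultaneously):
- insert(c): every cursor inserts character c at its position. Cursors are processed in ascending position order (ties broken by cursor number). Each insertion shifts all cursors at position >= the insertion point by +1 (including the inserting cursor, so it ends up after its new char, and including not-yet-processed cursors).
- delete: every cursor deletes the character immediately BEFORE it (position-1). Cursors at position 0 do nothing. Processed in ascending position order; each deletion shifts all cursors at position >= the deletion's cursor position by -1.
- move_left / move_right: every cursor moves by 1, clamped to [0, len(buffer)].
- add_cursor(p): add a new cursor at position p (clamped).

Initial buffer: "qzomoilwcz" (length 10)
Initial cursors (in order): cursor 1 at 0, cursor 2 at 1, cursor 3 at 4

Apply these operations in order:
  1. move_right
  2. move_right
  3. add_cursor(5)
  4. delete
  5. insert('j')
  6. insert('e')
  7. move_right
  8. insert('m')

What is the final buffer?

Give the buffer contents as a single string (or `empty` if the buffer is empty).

After op 1 (move_right): buffer="qzomoilwcz" (len 10), cursors c1@1 c2@2 c3@5, authorship ..........
After op 2 (move_right): buffer="qzomoilwcz" (len 10), cursors c1@2 c2@3 c3@6, authorship ..........
After op 3 (add_cursor(5)): buffer="qzomoilwcz" (len 10), cursors c1@2 c2@3 c4@5 c3@6, authorship ..........
After op 4 (delete): buffer="qmlwcz" (len 6), cursors c1@1 c2@1 c3@2 c4@2, authorship ......
After op 5 (insert('j')): buffer="qjjmjjlwcz" (len 10), cursors c1@3 c2@3 c3@6 c4@6, authorship .12.34....
After op 6 (insert('e')): buffer="qjjeemjjeelwcz" (len 14), cursors c1@5 c2@5 c3@10 c4@10, authorship .1212.3434....
After op 7 (move_right): buffer="qjjeemjjeelwcz" (len 14), cursors c1@6 c2@6 c3@11 c4@11, authorship .1212.3434....
After op 8 (insert('m')): buffer="qjjeemmmjjeelmmwcz" (len 18), cursors c1@8 c2@8 c3@15 c4@15, authorship .1212.123434.34...

Answer: qjjeemmmjjeelmmwcz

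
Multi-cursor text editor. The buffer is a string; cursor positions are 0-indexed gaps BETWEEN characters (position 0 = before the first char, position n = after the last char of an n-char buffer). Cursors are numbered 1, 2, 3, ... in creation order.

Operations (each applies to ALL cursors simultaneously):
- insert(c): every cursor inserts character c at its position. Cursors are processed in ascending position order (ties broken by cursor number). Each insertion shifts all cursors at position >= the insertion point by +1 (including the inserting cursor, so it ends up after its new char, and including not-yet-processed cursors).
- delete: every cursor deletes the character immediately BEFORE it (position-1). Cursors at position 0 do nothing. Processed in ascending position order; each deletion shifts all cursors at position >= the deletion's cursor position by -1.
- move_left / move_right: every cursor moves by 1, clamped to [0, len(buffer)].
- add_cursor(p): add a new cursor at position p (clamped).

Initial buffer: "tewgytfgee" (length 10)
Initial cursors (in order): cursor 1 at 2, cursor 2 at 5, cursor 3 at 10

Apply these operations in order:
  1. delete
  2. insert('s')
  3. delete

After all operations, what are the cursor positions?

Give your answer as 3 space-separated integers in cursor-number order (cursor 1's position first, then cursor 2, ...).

After op 1 (delete): buffer="twgtfge" (len 7), cursors c1@1 c2@3 c3@7, authorship .......
After op 2 (insert('s')): buffer="tswgstfges" (len 10), cursors c1@2 c2@5 c3@10, authorship .1..2....3
After op 3 (delete): buffer="twgtfge" (len 7), cursors c1@1 c2@3 c3@7, authorship .......

Answer: 1 3 7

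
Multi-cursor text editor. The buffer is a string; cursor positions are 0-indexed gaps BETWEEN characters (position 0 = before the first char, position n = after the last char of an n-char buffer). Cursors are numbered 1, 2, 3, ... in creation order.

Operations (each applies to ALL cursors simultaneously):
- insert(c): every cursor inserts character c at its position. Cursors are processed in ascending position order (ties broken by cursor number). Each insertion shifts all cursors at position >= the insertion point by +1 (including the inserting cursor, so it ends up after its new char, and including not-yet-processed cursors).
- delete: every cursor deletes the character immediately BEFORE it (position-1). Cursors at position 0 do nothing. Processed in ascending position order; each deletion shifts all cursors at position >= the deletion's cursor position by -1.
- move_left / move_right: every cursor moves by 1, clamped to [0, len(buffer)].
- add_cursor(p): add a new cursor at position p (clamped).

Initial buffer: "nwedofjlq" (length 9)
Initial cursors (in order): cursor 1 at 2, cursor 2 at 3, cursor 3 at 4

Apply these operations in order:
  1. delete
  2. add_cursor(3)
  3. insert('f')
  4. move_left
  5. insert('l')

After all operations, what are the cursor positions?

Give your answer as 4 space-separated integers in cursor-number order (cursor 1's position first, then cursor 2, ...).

Answer: 6 6 6 10

Derivation:
After op 1 (delete): buffer="nofjlq" (len 6), cursors c1@1 c2@1 c3@1, authorship ......
After op 2 (add_cursor(3)): buffer="nofjlq" (len 6), cursors c1@1 c2@1 c3@1 c4@3, authorship ......
After op 3 (insert('f')): buffer="nfffoffjlq" (len 10), cursors c1@4 c2@4 c3@4 c4@7, authorship .123..4...
After op 4 (move_left): buffer="nfffoffjlq" (len 10), cursors c1@3 c2@3 c3@3 c4@6, authorship .123..4...
After op 5 (insert('l')): buffer="nfflllfoflfjlq" (len 14), cursors c1@6 c2@6 c3@6 c4@10, authorship .121233..44...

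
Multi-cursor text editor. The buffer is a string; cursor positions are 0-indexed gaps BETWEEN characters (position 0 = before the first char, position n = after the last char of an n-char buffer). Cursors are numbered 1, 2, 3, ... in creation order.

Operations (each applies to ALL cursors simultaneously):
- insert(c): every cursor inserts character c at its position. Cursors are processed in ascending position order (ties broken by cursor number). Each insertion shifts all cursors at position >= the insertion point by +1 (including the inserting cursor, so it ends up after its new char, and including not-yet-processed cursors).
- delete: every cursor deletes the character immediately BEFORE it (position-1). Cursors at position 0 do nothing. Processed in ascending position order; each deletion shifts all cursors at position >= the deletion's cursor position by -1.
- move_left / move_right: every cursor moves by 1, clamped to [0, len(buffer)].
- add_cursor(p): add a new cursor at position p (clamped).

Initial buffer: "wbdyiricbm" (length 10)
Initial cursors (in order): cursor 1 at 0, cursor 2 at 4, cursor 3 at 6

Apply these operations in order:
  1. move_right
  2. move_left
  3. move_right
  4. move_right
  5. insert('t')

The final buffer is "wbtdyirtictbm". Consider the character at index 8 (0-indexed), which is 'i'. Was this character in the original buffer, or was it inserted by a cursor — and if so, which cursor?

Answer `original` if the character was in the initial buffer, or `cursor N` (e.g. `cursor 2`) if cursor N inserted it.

After op 1 (move_right): buffer="wbdyiricbm" (len 10), cursors c1@1 c2@5 c3@7, authorship ..........
After op 2 (move_left): buffer="wbdyiricbm" (len 10), cursors c1@0 c2@4 c3@6, authorship ..........
After op 3 (move_right): buffer="wbdyiricbm" (len 10), cursors c1@1 c2@5 c3@7, authorship ..........
After op 4 (move_right): buffer="wbdyiricbm" (len 10), cursors c1@2 c2@6 c3@8, authorship ..........
After op 5 (insert('t')): buffer="wbtdyirtictbm" (len 13), cursors c1@3 c2@8 c3@11, authorship ..1....2..3..
Authorship (.=original, N=cursor N): . . 1 . . . . 2 . . 3 . .
Index 8: author = original

Answer: original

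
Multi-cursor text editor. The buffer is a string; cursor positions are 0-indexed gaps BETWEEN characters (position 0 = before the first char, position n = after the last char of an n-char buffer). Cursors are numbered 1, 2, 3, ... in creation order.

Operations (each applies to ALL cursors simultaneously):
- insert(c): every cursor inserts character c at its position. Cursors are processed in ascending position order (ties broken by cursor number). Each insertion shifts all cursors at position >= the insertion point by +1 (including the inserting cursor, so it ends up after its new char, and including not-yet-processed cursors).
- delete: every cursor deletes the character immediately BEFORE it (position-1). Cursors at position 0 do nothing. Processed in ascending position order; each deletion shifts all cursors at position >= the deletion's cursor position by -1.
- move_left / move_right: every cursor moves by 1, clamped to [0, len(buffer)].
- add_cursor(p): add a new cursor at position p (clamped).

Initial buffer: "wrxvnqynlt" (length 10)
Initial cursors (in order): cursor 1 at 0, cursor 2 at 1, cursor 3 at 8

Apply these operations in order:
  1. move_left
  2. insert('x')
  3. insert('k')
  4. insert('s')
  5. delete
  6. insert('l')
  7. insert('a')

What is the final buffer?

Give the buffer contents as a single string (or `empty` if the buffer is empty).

After op 1 (move_left): buffer="wrxvnqynlt" (len 10), cursors c1@0 c2@0 c3@7, authorship ..........
After op 2 (insert('x')): buffer="xxwrxvnqyxnlt" (len 13), cursors c1@2 c2@2 c3@10, authorship 12.......3...
After op 3 (insert('k')): buffer="xxkkwrxvnqyxknlt" (len 16), cursors c1@4 c2@4 c3@13, authorship 1212.......33...
After op 4 (insert('s')): buffer="xxkksswrxvnqyxksnlt" (len 19), cursors c1@6 c2@6 c3@16, authorship 121212.......333...
After op 5 (delete): buffer="xxkkwrxvnqyxknlt" (len 16), cursors c1@4 c2@4 c3@13, authorship 1212.......33...
After op 6 (insert('l')): buffer="xxkkllwrxvnqyxklnlt" (len 19), cursors c1@6 c2@6 c3@16, authorship 121212.......333...
After op 7 (insert('a')): buffer="xxkkllaawrxvnqyxklanlt" (len 22), cursors c1@8 c2@8 c3@19, authorship 12121212.......3333...

Answer: xxkkllaawrxvnqyxklanlt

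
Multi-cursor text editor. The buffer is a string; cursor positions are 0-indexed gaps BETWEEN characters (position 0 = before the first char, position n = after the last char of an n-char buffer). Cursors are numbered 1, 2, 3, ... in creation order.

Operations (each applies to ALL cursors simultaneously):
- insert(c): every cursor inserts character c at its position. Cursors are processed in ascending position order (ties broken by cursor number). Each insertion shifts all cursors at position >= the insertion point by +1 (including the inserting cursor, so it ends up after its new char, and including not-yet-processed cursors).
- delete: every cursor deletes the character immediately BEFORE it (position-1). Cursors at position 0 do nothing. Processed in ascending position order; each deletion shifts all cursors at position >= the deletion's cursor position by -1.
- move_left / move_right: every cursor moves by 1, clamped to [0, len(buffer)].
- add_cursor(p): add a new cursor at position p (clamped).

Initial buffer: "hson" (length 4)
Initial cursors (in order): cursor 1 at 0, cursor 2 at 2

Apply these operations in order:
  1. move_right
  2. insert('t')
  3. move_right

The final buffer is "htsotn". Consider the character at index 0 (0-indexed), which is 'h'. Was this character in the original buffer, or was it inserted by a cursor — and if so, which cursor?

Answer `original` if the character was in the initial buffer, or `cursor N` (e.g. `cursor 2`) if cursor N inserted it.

After op 1 (move_right): buffer="hson" (len 4), cursors c1@1 c2@3, authorship ....
After op 2 (insert('t')): buffer="htsotn" (len 6), cursors c1@2 c2@5, authorship .1..2.
After op 3 (move_right): buffer="htsotn" (len 6), cursors c1@3 c2@6, authorship .1..2.
Authorship (.=original, N=cursor N): . 1 . . 2 .
Index 0: author = original

Answer: original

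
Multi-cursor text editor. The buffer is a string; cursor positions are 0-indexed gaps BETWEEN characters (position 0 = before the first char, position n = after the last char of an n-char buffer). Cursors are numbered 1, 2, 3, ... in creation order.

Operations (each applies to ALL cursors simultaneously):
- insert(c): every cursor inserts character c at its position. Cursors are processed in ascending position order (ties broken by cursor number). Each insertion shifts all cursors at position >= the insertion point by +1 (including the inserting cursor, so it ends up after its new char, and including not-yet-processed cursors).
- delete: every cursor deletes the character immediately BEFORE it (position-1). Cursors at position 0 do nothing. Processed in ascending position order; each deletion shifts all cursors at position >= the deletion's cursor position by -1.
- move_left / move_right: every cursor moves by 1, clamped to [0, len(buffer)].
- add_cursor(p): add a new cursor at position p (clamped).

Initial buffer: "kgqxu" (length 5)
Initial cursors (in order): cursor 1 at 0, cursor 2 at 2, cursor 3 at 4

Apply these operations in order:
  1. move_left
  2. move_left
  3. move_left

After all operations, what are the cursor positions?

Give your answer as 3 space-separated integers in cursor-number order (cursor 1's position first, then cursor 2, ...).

Answer: 0 0 1

Derivation:
After op 1 (move_left): buffer="kgqxu" (len 5), cursors c1@0 c2@1 c3@3, authorship .....
After op 2 (move_left): buffer="kgqxu" (len 5), cursors c1@0 c2@0 c3@2, authorship .....
After op 3 (move_left): buffer="kgqxu" (len 5), cursors c1@0 c2@0 c3@1, authorship .....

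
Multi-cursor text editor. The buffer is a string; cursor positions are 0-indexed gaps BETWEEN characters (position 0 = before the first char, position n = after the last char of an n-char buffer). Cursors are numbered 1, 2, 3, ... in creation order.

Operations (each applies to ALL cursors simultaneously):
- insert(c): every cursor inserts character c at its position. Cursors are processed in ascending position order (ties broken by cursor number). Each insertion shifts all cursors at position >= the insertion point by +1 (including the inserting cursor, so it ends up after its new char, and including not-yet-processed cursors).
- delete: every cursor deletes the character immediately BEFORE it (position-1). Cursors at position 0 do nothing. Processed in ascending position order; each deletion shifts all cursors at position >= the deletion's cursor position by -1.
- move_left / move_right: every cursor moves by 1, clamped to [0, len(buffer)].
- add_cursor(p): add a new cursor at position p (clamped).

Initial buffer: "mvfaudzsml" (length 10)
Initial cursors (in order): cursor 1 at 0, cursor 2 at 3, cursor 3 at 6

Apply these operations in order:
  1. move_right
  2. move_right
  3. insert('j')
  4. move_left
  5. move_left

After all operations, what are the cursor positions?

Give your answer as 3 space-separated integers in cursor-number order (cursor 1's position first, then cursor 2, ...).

Answer: 1 5 9

Derivation:
After op 1 (move_right): buffer="mvfaudzsml" (len 10), cursors c1@1 c2@4 c3@7, authorship ..........
After op 2 (move_right): buffer="mvfaudzsml" (len 10), cursors c1@2 c2@5 c3@8, authorship ..........
After op 3 (insert('j')): buffer="mvjfaujdzsjml" (len 13), cursors c1@3 c2@7 c3@11, authorship ..1...2...3..
After op 4 (move_left): buffer="mvjfaujdzsjml" (len 13), cursors c1@2 c2@6 c3@10, authorship ..1...2...3..
After op 5 (move_left): buffer="mvjfaujdzsjml" (len 13), cursors c1@1 c2@5 c3@9, authorship ..1...2...3..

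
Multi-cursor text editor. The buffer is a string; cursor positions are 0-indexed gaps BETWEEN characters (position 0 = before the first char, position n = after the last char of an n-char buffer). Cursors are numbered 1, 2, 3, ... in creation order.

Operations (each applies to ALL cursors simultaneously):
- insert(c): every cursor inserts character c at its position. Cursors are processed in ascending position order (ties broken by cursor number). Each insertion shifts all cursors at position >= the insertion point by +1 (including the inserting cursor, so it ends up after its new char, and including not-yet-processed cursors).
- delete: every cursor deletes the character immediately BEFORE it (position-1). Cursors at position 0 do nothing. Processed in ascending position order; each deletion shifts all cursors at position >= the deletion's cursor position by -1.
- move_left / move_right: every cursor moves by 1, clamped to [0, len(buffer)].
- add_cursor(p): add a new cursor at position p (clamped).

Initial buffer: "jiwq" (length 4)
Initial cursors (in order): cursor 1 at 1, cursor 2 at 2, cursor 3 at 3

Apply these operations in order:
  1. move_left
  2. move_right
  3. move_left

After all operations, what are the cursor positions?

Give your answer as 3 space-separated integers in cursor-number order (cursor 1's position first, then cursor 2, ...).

After op 1 (move_left): buffer="jiwq" (len 4), cursors c1@0 c2@1 c3@2, authorship ....
After op 2 (move_right): buffer="jiwq" (len 4), cursors c1@1 c2@2 c3@3, authorship ....
After op 3 (move_left): buffer="jiwq" (len 4), cursors c1@0 c2@1 c3@2, authorship ....

Answer: 0 1 2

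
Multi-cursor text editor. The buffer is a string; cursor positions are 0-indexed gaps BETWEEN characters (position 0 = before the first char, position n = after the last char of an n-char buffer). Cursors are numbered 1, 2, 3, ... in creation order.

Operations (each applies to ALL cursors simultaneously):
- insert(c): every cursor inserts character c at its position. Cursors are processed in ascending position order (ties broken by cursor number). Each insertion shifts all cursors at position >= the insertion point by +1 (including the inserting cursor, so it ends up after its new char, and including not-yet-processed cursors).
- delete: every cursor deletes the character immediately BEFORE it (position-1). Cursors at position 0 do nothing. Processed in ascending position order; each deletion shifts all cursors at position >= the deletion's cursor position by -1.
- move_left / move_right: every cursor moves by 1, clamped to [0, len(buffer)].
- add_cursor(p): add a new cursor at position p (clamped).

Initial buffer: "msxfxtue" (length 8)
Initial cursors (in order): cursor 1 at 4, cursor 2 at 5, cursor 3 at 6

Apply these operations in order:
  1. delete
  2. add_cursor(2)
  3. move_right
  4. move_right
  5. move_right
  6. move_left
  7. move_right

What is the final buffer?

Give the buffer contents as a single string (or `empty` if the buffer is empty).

Answer: msxue

Derivation:
After op 1 (delete): buffer="msxue" (len 5), cursors c1@3 c2@3 c3@3, authorship .....
After op 2 (add_cursor(2)): buffer="msxue" (len 5), cursors c4@2 c1@3 c2@3 c3@3, authorship .....
After op 3 (move_right): buffer="msxue" (len 5), cursors c4@3 c1@4 c2@4 c3@4, authorship .....
After op 4 (move_right): buffer="msxue" (len 5), cursors c4@4 c1@5 c2@5 c3@5, authorship .....
After op 5 (move_right): buffer="msxue" (len 5), cursors c1@5 c2@5 c3@5 c4@5, authorship .....
After op 6 (move_left): buffer="msxue" (len 5), cursors c1@4 c2@4 c3@4 c4@4, authorship .....
After op 7 (move_right): buffer="msxue" (len 5), cursors c1@5 c2@5 c3@5 c4@5, authorship .....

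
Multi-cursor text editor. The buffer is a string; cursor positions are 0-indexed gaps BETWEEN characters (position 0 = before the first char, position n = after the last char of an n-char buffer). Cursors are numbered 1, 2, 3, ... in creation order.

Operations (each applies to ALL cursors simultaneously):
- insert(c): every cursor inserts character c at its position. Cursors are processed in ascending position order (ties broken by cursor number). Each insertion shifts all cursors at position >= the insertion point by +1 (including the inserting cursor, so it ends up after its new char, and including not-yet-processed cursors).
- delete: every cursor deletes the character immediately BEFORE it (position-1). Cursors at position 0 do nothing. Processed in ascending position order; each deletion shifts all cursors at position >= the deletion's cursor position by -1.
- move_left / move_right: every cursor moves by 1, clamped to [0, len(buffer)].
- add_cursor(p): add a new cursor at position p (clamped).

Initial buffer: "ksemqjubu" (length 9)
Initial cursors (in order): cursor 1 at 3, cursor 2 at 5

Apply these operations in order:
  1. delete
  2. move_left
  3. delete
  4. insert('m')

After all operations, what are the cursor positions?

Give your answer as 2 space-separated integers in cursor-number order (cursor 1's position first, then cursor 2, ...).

Answer: 2 2

Derivation:
After op 1 (delete): buffer="ksmjubu" (len 7), cursors c1@2 c2@3, authorship .......
After op 2 (move_left): buffer="ksmjubu" (len 7), cursors c1@1 c2@2, authorship .......
After op 3 (delete): buffer="mjubu" (len 5), cursors c1@0 c2@0, authorship .....
After op 4 (insert('m')): buffer="mmmjubu" (len 7), cursors c1@2 c2@2, authorship 12.....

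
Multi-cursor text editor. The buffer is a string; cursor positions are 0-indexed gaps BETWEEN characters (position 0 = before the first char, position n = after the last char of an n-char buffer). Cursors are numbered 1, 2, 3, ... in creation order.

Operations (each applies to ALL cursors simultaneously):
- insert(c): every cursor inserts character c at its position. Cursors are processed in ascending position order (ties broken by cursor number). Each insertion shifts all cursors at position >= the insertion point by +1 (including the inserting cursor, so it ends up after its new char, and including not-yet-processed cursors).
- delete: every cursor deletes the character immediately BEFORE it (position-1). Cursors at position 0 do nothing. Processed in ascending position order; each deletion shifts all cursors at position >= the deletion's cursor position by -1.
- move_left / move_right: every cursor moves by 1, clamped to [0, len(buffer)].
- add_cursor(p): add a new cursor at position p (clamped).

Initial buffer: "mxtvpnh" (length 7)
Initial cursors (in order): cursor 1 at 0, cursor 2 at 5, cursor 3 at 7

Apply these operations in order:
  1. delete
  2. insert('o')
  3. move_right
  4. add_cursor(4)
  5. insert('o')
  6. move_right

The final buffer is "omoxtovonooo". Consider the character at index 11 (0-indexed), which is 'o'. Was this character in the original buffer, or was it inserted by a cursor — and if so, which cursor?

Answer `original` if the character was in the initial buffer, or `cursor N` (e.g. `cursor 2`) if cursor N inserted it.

Answer: cursor 3

Derivation:
After op 1 (delete): buffer="mxtvn" (len 5), cursors c1@0 c2@4 c3@5, authorship .....
After op 2 (insert('o')): buffer="omxtvono" (len 8), cursors c1@1 c2@6 c3@8, authorship 1....2.3
After op 3 (move_right): buffer="omxtvono" (len 8), cursors c1@2 c2@7 c3@8, authorship 1....2.3
After op 4 (add_cursor(4)): buffer="omxtvono" (len 8), cursors c1@2 c4@4 c2@7 c3@8, authorship 1....2.3
After op 5 (insert('o')): buffer="omoxtovonooo" (len 12), cursors c1@3 c4@6 c2@10 c3@12, authorship 1.1..4.2.233
After op 6 (move_right): buffer="omoxtovonooo" (len 12), cursors c1@4 c4@7 c2@11 c3@12, authorship 1.1..4.2.233
Authorship (.=original, N=cursor N): 1 . 1 . . 4 . 2 . 2 3 3
Index 11: author = 3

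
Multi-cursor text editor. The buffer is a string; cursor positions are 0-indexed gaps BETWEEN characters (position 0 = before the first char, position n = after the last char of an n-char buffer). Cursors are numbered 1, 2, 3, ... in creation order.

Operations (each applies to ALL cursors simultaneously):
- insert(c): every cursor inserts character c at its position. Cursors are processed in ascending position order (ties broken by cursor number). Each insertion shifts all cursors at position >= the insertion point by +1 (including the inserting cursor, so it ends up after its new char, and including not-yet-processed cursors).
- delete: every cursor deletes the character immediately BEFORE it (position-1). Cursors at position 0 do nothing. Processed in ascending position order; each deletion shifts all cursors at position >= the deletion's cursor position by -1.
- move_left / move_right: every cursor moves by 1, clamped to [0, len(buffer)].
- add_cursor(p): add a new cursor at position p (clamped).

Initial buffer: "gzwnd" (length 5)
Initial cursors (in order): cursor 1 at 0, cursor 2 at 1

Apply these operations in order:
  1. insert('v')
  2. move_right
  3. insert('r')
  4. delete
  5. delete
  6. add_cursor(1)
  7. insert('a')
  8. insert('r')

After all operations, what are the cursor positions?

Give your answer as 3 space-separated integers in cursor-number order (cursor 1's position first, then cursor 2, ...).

Answer: 5 8 5

Derivation:
After op 1 (insert('v')): buffer="vgvzwnd" (len 7), cursors c1@1 c2@3, authorship 1.2....
After op 2 (move_right): buffer="vgvzwnd" (len 7), cursors c1@2 c2@4, authorship 1.2....
After op 3 (insert('r')): buffer="vgrvzrwnd" (len 9), cursors c1@3 c2@6, authorship 1.12.2...
After op 4 (delete): buffer="vgvzwnd" (len 7), cursors c1@2 c2@4, authorship 1.2....
After op 5 (delete): buffer="vvwnd" (len 5), cursors c1@1 c2@2, authorship 12...
After op 6 (add_cursor(1)): buffer="vvwnd" (len 5), cursors c1@1 c3@1 c2@2, authorship 12...
After op 7 (insert('a')): buffer="vaavawnd" (len 8), cursors c1@3 c3@3 c2@5, authorship 11322...
After op 8 (insert('r')): buffer="vaarrvarwnd" (len 11), cursors c1@5 c3@5 c2@8, authorship 11313222...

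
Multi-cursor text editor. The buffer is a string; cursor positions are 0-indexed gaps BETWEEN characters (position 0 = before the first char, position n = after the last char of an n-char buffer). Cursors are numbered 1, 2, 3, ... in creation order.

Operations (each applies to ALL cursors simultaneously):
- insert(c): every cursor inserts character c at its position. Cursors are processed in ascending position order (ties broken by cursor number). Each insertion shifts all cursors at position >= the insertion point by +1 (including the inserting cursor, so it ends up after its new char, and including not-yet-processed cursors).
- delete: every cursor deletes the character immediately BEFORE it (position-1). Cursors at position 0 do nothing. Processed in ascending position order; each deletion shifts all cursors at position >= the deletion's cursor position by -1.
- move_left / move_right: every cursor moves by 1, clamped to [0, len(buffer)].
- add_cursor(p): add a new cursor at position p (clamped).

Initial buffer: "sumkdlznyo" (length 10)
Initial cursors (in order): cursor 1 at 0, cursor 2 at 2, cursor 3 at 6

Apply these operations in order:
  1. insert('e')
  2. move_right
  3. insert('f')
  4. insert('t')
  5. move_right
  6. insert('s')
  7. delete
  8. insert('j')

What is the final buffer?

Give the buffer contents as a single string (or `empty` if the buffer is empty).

Answer: esftujemftkjdlezftnjyo

Derivation:
After op 1 (insert('e')): buffer="esuemkdleznyo" (len 13), cursors c1@1 c2@4 c3@9, authorship 1..2....3....
After op 2 (move_right): buffer="esuemkdleznyo" (len 13), cursors c1@2 c2@5 c3@10, authorship 1..2....3....
After op 3 (insert('f')): buffer="esfuemfkdlezfnyo" (len 16), cursors c1@3 c2@7 c3@13, authorship 1.1.2.2...3.3...
After op 4 (insert('t')): buffer="esftuemftkdlezftnyo" (len 19), cursors c1@4 c2@9 c3@16, authorship 1.11.2.22...3.33...
After op 5 (move_right): buffer="esftuemftkdlezftnyo" (len 19), cursors c1@5 c2@10 c3@17, authorship 1.11.2.22...3.33...
After op 6 (insert('s')): buffer="esftusemftksdlezftnsyo" (len 22), cursors c1@6 c2@12 c3@20, authorship 1.11.12.22.2..3.33.3..
After op 7 (delete): buffer="esftuemftkdlezftnyo" (len 19), cursors c1@5 c2@10 c3@17, authorship 1.11.2.22...3.33...
After op 8 (insert('j')): buffer="esftujemftkjdlezftnjyo" (len 22), cursors c1@6 c2@12 c3@20, authorship 1.11.12.22.2..3.33.3..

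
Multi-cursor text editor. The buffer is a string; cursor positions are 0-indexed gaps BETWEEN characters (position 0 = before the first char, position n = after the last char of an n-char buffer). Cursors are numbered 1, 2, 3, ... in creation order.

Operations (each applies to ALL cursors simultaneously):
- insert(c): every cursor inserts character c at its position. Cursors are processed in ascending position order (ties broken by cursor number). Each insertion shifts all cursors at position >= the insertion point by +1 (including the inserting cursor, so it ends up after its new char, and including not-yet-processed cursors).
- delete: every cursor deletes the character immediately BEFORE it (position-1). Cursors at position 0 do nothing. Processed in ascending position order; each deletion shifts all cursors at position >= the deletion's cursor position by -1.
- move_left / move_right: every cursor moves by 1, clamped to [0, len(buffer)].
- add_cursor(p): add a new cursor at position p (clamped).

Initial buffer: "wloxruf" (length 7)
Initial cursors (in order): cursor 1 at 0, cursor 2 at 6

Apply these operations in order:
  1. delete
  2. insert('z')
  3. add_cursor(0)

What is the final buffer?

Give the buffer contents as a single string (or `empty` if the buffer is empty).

After op 1 (delete): buffer="wloxrf" (len 6), cursors c1@0 c2@5, authorship ......
After op 2 (insert('z')): buffer="zwloxrzf" (len 8), cursors c1@1 c2@7, authorship 1.....2.
After op 3 (add_cursor(0)): buffer="zwloxrzf" (len 8), cursors c3@0 c1@1 c2@7, authorship 1.....2.

Answer: zwloxrzf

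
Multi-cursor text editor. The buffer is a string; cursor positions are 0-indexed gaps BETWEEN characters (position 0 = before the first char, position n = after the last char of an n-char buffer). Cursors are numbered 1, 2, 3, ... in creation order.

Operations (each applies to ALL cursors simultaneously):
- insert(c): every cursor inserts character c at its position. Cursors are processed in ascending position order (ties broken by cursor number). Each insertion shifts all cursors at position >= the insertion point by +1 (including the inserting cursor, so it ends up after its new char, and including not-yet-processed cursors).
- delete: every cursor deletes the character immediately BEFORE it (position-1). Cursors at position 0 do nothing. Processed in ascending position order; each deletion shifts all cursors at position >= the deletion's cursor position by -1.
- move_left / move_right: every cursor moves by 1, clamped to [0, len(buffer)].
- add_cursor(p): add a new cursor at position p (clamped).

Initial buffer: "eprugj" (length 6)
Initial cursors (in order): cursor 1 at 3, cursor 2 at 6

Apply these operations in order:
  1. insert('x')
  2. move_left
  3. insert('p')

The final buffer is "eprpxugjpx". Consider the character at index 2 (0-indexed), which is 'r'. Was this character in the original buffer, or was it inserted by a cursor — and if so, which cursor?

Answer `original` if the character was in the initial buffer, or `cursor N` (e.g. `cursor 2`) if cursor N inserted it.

After op 1 (insert('x')): buffer="eprxugjx" (len 8), cursors c1@4 c2@8, authorship ...1...2
After op 2 (move_left): buffer="eprxugjx" (len 8), cursors c1@3 c2@7, authorship ...1...2
After op 3 (insert('p')): buffer="eprpxugjpx" (len 10), cursors c1@4 c2@9, authorship ...11...22
Authorship (.=original, N=cursor N): . . . 1 1 . . . 2 2
Index 2: author = original

Answer: original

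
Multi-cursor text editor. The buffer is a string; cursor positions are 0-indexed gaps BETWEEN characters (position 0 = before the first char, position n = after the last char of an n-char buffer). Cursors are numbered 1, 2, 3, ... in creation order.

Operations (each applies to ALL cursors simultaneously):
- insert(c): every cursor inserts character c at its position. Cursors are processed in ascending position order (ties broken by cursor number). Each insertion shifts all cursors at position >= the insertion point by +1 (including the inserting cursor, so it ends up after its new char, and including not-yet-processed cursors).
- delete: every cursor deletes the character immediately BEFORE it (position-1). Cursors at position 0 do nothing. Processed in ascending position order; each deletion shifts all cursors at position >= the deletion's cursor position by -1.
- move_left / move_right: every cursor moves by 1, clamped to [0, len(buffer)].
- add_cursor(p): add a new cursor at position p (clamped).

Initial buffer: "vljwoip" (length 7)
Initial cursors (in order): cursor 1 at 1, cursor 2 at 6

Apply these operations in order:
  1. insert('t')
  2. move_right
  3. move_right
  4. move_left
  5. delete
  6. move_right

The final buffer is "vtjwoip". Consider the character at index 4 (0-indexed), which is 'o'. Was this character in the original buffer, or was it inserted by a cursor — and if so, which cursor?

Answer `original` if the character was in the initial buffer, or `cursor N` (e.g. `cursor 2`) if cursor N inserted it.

After op 1 (insert('t')): buffer="vtljwoitp" (len 9), cursors c1@2 c2@8, authorship .1.....2.
After op 2 (move_right): buffer="vtljwoitp" (len 9), cursors c1@3 c2@9, authorship .1.....2.
After op 3 (move_right): buffer="vtljwoitp" (len 9), cursors c1@4 c2@9, authorship .1.....2.
After op 4 (move_left): buffer="vtljwoitp" (len 9), cursors c1@3 c2@8, authorship .1.....2.
After op 5 (delete): buffer="vtjwoip" (len 7), cursors c1@2 c2@6, authorship .1.....
After op 6 (move_right): buffer="vtjwoip" (len 7), cursors c1@3 c2@7, authorship .1.....
Authorship (.=original, N=cursor N): . 1 . . . . .
Index 4: author = original

Answer: original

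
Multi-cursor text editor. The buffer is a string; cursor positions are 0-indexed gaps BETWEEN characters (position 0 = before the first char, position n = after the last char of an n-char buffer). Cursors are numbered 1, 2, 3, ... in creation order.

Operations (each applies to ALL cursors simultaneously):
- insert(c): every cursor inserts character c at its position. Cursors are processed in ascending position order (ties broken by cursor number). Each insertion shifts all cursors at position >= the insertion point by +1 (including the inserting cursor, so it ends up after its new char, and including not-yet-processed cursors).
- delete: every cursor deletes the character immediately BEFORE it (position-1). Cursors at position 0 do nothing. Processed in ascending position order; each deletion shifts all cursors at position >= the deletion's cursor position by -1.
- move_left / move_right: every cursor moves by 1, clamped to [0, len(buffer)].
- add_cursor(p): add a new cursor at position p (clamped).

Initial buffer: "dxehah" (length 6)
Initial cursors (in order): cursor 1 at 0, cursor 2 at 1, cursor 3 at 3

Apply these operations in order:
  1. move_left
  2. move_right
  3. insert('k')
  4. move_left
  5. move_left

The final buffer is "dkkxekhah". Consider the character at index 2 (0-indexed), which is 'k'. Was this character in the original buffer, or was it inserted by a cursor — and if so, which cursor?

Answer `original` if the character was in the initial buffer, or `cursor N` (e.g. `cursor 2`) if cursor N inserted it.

Answer: cursor 2

Derivation:
After op 1 (move_left): buffer="dxehah" (len 6), cursors c1@0 c2@0 c3@2, authorship ......
After op 2 (move_right): buffer="dxehah" (len 6), cursors c1@1 c2@1 c3@3, authorship ......
After op 3 (insert('k')): buffer="dkkxekhah" (len 9), cursors c1@3 c2@3 c3@6, authorship .12..3...
After op 4 (move_left): buffer="dkkxekhah" (len 9), cursors c1@2 c2@2 c3@5, authorship .12..3...
After op 5 (move_left): buffer="dkkxekhah" (len 9), cursors c1@1 c2@1 c3@4, authorship .12..3...
Authorship (.=original, N=cursor N): . 1 2 . . 3 . . .
Index 2: author = 2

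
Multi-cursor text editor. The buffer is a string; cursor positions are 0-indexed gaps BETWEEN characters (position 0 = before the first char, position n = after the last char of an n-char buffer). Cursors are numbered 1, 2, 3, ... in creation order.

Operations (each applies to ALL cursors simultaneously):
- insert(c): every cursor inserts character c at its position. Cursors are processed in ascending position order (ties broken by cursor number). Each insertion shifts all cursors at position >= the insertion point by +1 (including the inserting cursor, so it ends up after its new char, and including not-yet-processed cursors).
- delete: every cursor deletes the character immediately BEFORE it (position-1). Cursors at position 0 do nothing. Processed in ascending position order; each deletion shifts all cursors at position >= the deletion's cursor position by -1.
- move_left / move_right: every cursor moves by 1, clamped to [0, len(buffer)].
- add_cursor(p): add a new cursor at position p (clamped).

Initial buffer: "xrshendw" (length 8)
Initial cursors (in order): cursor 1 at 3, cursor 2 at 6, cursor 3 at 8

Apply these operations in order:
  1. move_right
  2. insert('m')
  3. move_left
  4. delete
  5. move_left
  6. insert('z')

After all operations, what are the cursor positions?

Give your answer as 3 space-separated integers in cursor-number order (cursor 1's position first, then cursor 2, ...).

Answer: 3 7 9

Derivation:
After op 1 (move_right): buffer="xrshendw" (len 8), cursors c1@4 c2@7 c3@8, authorship ........
After op 2 (insert('m')): buffer="xrshmendmwm" (len 11), cursors c1@5 c2@9 c3@11, authorship ....1...2.3
After op 3 (move_left): buffer="xrshmendmwm" (len 11), cursors c1@4 c2@8 c3@10, authorship ....1...2.3
After op 4 (delete): buffer="xrsmenmm" (len 8), cursors c1@3 c2@6 c3@7, authorship ...1..23
After op 5 (move_left): buffer="xrsmenmm" (len 8), cursors c1@2 c2@5 c3@6, authorship ...1..23
After op 6 (insert('z')): buffer="xrzsmeznzmm" (len 11), cursors c1@3 c2@7 c3@9, authorship ..1.1.2.323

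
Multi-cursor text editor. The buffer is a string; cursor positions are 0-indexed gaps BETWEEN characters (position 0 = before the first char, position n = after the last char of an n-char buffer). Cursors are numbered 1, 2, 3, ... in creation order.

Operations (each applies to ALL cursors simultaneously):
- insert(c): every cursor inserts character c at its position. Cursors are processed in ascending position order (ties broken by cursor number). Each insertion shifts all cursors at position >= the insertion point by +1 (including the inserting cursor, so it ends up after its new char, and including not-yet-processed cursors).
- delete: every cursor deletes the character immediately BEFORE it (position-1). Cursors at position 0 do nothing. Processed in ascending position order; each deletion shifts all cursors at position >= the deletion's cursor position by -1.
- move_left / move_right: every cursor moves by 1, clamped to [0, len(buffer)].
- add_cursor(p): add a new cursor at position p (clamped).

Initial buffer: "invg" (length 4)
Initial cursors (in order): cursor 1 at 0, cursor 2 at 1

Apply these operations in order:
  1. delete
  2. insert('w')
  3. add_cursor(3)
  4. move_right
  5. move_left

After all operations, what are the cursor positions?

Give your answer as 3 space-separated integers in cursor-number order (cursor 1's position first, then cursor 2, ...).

After op 1 (delete): buffer="nvg" (len 3), cursors c1@0 c2@0, authorship ...
After op 2 (insert('w')): buffer="wwnvg" (len 5), cursors c1@2 c2@2, authorship 12...
After op 3 (add_cursor(3)): buffer="wwnvg" (len 5), cursors c1@2 c2@2 c3@3, authorship 12...
After op 4 (move_right): buffer="wwnvg" (len 5), cursors c1@3 c2@3 c3@4, authorship 12...
After op 5 (move_left): buffer="wwnvg" (len 5), cursors c1@2 c2@2 c3@3, authorship 12...

Answer: 2 2 3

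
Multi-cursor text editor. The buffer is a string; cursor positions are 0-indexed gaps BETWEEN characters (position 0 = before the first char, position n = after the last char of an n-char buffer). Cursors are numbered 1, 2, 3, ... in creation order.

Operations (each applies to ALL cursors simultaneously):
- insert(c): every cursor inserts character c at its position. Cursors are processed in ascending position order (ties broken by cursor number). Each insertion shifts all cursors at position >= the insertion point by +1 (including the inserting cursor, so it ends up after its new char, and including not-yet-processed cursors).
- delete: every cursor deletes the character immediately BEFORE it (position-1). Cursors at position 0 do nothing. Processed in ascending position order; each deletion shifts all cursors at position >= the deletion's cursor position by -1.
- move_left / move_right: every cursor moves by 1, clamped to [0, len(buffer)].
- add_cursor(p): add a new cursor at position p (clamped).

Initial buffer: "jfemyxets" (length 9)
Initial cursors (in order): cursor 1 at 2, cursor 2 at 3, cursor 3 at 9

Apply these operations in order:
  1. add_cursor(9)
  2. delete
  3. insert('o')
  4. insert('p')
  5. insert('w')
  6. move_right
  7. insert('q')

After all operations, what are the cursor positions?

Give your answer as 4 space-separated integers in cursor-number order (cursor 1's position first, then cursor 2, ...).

After op 1 (add_cursor(9)): buffer="jfemyxets" (len 9), cursors c1@2 c2@3 c3@9 c4@9, authorship .........
After op 2 (delete): buffer="jmyxe" (len 5), cursors c1@1 c2@1 c3@5 c4@5, authorship .....
After op 3 (insert('o')): buffer="joomyxeoo" (len 9), cursors c1@3 c2@3 c3@9 c4@9, authorship .12....34
After op 4 (insert('p')): buffer="jooppmyxeoopp" (len 13), cursors c1@5 c2@5 c3@13 c4@13, authorship .1212....3434
After op 5 (insert('w')): buffer="jooppwwmyxeooppww" (len 17), cursors c1@7 c2@7 c3@17 c4@17, authorship .121212....343434
After op 6 (move_right): buffer="jooppwwmyxeooppww" (len 17), cursors c1@8 c2@8 c3@17 c4@17, authorship .121212....343434
After op 7 (insert('q')): buffer="jooppwwmqqyxeooppwwqq" (len 21), cursors c1@10 c2@10 c3@21 c4@21, authorship .121212.12...34343434

Answer: 10 10 21 21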